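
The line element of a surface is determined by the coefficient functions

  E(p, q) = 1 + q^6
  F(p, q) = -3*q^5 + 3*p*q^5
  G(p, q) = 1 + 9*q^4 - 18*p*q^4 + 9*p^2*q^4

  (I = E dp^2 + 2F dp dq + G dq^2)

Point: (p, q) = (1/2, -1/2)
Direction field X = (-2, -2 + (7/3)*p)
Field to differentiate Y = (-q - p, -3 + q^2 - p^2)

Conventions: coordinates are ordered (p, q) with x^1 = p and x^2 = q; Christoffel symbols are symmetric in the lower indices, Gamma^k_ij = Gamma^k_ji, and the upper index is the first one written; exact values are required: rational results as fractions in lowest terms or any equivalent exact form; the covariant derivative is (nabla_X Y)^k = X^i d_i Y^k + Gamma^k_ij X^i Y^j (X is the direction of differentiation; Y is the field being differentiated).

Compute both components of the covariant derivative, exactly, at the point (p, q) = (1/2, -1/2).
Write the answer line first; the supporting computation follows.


Answer: (nabla_X Y)^p = 431/222, (nabla_X Y)^q = 35/222

E = 65/64, F = 3/64, G = 73/64 at the point
E_p = 0, E_q = -3/16, F_p = -3/32, F_q = -15/32, G_p = -9/16, G_q = -9/8
EG - F^2 = 37/32;  g^inv = (32/37) * [[73/64, -3/64], [-3/64, 65/64]]
first-kind symbols [ij,l] = (1/2)(d_i g_jl + d_j g_il - d_l g_ij): [pp,p] = E_p/2 = 0, [pp,q] = F_p - E_q/2 = 0, [pq,p] = E_q/2 = -3/32, [pq,q] = G_p/2 = -9/32, [qq,p] = F_q - G_p/2 = -3/16, [qq,q] = G_q/2 = -9/16
Gamma^p_ij = (G*[ij,p] - F*[ij,q])/(EG - F^2), Gamma^q_ij = (E*[ij,q] - F*[ij,p])/(EG - F^2)
Gamma_ppp = 0, Gamma_ppq = -3/37, Gamma_pqq = -6/37, Gamma_qpp = 0, Gamma_qpq = -9/37, Gamma_qqq = -18/37
X = (-2, -5/6), Y = (0, -3) at the point


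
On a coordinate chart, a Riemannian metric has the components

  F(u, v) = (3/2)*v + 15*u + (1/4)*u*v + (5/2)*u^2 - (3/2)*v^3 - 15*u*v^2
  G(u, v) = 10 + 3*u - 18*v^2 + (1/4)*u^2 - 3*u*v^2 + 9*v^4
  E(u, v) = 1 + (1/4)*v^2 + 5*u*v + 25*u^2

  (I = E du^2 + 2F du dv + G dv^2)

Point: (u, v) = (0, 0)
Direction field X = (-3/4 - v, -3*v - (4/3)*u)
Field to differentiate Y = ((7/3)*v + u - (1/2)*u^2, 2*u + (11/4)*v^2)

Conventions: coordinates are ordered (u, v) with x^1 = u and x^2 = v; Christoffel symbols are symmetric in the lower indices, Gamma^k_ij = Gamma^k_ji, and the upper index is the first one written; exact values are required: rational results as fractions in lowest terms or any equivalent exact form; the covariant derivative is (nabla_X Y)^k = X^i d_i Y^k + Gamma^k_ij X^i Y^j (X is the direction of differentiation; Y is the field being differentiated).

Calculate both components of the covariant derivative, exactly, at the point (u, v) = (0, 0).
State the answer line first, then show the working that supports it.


Answer: (nabla_X Y)^u = -3/4, (nabla_X Y)^v = -3/2

E = 1, F = 0, G = 10 at the point
E_u = 0, E_v = 0, F_u = 15, F_v = 3/2, G_u = 3, G_v = 0
EG - F^2 = 10;  g^inv = (1/10) * [[10, 0], [0, 1]]
first-kind symbols [ij,l] = (1/2)(d_i g_jl + d_j g_il - d_l g_ij): [uu,u] = E_u/2 = 0, [uu,v] = F_u - E_v/2 = 15, [uv,u] = E_v/2 = 0, [uv,v] = G_u/2 = 3/2, [vv,u] = F_v - G_u/2 = 0, [vv,v] = G_v/2 = 0
Gamma^u_ij = (G*[ij,u] - F*[ij,v])/(EG - F^2), Gamma^v_ij = (E*[ij,v] - F*[ij,u])/(EG - F^2)
Gamma_uuu = 0, Gamma_uuv = 0, Gamma_uvv = 0, Gamma_vuu = 3/2, Gamma_vuv = 3/20, Gamma_vvv = 0
X = (-3/4, 0), Y = (0, 0) at the point


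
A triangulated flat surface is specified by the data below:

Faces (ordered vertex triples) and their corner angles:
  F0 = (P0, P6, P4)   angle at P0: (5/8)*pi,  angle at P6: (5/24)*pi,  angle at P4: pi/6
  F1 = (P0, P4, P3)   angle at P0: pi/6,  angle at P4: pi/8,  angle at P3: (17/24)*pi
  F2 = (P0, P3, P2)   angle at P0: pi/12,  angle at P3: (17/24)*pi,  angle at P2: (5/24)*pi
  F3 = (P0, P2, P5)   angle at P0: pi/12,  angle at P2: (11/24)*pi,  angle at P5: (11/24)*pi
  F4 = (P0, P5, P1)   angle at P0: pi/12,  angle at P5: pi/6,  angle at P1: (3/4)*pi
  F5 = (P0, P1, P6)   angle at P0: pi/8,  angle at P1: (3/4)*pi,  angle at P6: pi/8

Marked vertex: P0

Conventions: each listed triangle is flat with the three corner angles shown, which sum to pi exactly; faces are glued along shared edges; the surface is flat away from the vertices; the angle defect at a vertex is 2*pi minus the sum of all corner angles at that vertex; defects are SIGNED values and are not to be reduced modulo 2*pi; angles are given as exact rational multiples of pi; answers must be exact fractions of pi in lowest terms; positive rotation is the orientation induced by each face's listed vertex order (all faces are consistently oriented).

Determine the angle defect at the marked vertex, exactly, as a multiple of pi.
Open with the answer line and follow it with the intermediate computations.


Answer: defect(P0) = (5/6)*pi

Sum of corner angles at P0: (7/6)*pi
defect = 2*pi - (7/6)*pi


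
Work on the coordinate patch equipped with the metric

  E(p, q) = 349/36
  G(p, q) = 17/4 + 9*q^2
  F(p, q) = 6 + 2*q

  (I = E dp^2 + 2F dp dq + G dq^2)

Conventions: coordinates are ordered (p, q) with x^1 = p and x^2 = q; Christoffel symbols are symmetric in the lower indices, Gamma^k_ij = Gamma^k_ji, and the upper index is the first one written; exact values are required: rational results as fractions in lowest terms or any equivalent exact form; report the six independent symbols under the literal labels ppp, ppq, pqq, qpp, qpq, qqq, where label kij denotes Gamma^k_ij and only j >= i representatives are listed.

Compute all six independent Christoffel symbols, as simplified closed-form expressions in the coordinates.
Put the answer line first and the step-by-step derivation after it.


Answer: Gamma_ppp = 0, Gamma_ppq = 0, Gamma_pqq = (1224 - 7776*q)/(11988*q^2 - 3456*q + 749), Gamma_qpp = 0, Gamma_qpq = 0, Gamma_qqq = (11988*q - 1728)/(11988*q^2 - 3456*q + 749)

E = 349/36; F = 6 + 2*q; G = 17/4 + 9*q^2
Gamma^k_ij = (1/2) g^{kl} (d_i g_jl + d_j g_il - d_l g_ij), with g^inv = (1/(EG-F^2)) [[G, -F], [-F, E]]
first partials: E_p = 0, E_q = 0, F_p = 0, F_q = 2, G_p = 0, G_q = 18*q
D = EG - F^2 = 749/144 - 24*q + (333/4)*q^2
expanded: Gamma^p_pp = (G E_p - 2F F_p + F E_q)/(2D), Gamma^p_pq = (G E_q - F G_p)/(2D), Gamma^p_qq = (2G F_q - G G_p - F G_q)/(2D), Gamma^q_pp = (2E F_p - E E_q - F E_p)/(2D), Gamma^q_pq = (E G_p - F E_q)/(2D), Gamma^q_qq = (E G_q - 2F F_q + F G_p)/(2D); substitute and cancel common factors


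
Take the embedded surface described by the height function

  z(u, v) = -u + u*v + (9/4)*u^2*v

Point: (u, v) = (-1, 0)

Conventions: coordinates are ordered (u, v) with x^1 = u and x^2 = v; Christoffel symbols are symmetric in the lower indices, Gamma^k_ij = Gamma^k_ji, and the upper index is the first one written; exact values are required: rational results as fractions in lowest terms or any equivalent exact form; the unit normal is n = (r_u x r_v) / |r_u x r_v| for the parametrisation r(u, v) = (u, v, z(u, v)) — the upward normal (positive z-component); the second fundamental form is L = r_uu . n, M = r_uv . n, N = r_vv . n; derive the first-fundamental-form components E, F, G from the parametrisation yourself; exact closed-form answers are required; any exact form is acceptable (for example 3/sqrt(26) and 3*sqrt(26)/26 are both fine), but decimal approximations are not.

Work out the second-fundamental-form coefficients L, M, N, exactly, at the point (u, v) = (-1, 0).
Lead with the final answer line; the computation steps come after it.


Answer: L = 0, M = -14*sqrt(57)/57, N = 0

z_u = -1, z_v = 5/4, z_uu = 0, z_uv = -7/2, z_vv = 0
E = 2, F = -5/4, G = 41/16; answer radicand W^2 = 57/16
unnormalised second-form numerators: l = 0, m = -7/2, n = 0; L = l/sqrt(57/16), and similarly M = m/sqrt(W^2), N = n/sqrt(W^2)


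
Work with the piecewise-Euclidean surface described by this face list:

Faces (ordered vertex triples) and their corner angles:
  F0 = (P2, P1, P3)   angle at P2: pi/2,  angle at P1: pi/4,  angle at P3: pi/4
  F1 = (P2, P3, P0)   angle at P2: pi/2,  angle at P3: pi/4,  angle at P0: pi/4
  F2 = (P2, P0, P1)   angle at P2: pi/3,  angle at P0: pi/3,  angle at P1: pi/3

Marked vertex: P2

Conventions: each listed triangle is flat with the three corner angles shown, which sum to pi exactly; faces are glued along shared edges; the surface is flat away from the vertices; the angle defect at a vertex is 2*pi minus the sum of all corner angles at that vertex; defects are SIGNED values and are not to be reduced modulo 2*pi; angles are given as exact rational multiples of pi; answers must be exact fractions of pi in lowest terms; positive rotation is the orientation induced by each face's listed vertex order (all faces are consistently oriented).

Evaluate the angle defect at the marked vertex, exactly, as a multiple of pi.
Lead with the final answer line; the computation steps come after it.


Answer: defect(P2) = (2/3)*pi

Sum of corner angles at P2: (4/3)*pi
defect = 2*pi - (4/3)*pi


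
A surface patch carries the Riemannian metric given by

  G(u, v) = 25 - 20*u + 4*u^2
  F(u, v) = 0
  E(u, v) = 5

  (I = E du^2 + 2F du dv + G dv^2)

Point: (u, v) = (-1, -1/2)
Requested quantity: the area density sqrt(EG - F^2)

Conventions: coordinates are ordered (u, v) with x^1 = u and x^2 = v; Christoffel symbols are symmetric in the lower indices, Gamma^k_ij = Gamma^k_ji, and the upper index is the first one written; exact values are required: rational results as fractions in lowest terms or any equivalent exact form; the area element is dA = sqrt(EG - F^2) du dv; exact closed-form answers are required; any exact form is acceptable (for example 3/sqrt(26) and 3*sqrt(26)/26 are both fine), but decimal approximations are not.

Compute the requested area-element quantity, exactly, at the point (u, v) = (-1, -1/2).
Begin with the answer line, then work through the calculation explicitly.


Answer: sqrt(EG - F^2) = 7*sqrt(5)

E = 5, F = 0, G = 49; EG - F^2 = 245


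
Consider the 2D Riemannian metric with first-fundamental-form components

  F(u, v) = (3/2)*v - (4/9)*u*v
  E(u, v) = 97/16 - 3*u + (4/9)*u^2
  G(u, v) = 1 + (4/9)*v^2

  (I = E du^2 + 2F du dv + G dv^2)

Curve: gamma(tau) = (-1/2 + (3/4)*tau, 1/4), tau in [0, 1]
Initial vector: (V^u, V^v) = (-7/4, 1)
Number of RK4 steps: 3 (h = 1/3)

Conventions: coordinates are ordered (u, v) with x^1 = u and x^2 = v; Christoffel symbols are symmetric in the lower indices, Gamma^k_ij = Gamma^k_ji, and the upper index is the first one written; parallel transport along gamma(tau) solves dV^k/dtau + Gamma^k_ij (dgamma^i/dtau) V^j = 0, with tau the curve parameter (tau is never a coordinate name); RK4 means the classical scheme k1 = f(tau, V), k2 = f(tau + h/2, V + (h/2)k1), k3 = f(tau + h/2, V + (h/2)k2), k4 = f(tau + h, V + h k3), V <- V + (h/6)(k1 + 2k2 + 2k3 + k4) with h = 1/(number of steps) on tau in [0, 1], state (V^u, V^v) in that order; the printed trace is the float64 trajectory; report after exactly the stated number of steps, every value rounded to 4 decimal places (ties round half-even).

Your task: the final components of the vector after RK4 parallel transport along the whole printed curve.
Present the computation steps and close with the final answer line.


gamma'(tau) = (3/4, 0); f(tau, V)^k = -Gamma^k_ij(gamma(tau)) gamma'^i(tau) V^j; h = 1/3; intermediate values shown to 6 dp
curve data and Christoffel symbols at the stage parameters:
  tau = 0.000000: gamma = (-0.500000, 0.250000), gamma' = (0.750000, 0.000000); Gamma_uuu = -0.223625, Gamma_uuv = 0.000000, Gamma_uvv = 0.223625, Gamma_vuu = -0.014427, Gamma_vuv = 0.000000, Gamma_vvv = 0.014427
  tau = 0.166667: gamma = (-0.375000, 0.250000), gamma' = (0.750000, 0.000000); Gamma_uuu = -0.229008, Gamma_uuv = 0.000000, Gamma_uvv = 0.229008, Gamma_vuu = -0.015267, Gamma_vuv = 0.000000, Gamma_vvv = 0.015267
  tau = 0.333333: gamma = (-0.250000, 0.250000), gamma' = (0.750000, 0.000000); Gamma_uuu = -0.234580, Gamma_uuv = 0.000000, Gamma_uvv = 0.234580, Gamma_vuu = -0.016178, Gamma_vuv = 0.000000, Gamma_vvv = 0.016178
  tau = 0.500000: gamma = (-0.125000, 0.250000), gamma' = (0.750000, 0.000000); Gamma_uuu = -0.240343, Gamma_uuv = 0.000000, Gamma_uvv = 0.240343, Gamma_vuu = -0.017167, Gamma_vuv = 0.000000, Gamma_vvv = 0.017167
  tau = 0.666667: gamma = (0.000000, 0.250000), gamma' = (0.750000, 0.000000); Gamma_uuu = -0.246294, Gamma_uuv = 0.000000, Gamma_uvv = 0.246294, Gamma_vuu = -0.018244, Gamma_vuv = 0.000000, Gamma_vvv = 0.018244
  tau = 0.833333: gamma = (0.125000, 0.250000), gamma' = (0.750000, 0.000000); Gamma_uuu = -0.252427, Gamma_uuv = 0.000000, Gamma_uvv = 0.252427, Gamma_vuu = -0.019417, Gamma_vuv = 0.000000, Gamma_vvv = 0.019417
  tau = 1.000000: gamma = (0.250000, 0.250000), gamma' = (0.750000, 0.000000); Gamma_uuu = -0.258732, Gamma_uuv = 0.000000, Gamma_uvv = 0.258732, Gamma_vuu = -0.020699, Gamma_vuv = 0.000000, Gamma_vvv = 0.020699
step 0: V^u = -1.7500, V^v = 1.0000
step 1: k1 = (-0.293508, -0.018936), k2 = (-0.308974, -0.020598), k3 = (-0.309417, -0.020628), k4 = (-0.326033, -0.022485); V <- V + (h/6)(k1 + 2k2 + 2k3 + k4): V^u = -1.8531, V^v = 0.9931
step 2: k1 = (-0.326031, -0.022485), k2 = (-0.343835, -0.024560), k3 = (-0.344370, -0.024598), k4 = (-0.363515, -0.026927); V <- V + (h/6)(k1 + 2k2 + 2k3 + k4): V^u = -1.9679, V^v = 0.9849
step 3: k1 = (-0.363513, -0.026927), k2 = (-0.384034, -0.029541), k3 = (-0.384682, -0.029591), k4 = (-0.406753, -0.032540); V <- V + (h/6)(k1 + 2k2 + 2k3 + k4): V^u = -2.0961, V^v = 0.9750

Answer: V^u = -2.0961, V^v = 0.9750


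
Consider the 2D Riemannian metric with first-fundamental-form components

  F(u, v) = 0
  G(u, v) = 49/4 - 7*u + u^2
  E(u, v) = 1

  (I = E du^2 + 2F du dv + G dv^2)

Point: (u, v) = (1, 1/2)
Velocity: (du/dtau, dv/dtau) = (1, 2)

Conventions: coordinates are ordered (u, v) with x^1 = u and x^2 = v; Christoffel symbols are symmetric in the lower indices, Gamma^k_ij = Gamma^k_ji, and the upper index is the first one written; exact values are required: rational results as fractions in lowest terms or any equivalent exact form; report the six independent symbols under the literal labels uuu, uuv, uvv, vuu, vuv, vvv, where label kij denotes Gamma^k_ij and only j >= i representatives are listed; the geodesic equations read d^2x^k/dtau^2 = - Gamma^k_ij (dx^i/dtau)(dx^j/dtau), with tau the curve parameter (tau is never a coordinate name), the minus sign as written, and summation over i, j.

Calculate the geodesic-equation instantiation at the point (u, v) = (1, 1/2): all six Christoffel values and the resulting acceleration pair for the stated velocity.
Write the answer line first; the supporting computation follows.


Answer: Gamma_uuu = 0, Gamma_uuv = 0, Gamma_uvv = 5/2, Gamma_vuu = 0, Gamma_vuv = -2/5, Gamma_vvv = 0; accelerations (d^2u/dtau^2, d^2v/dtau^2) = (-10, 8/5)

E = 1, F = 0, G = 25/4 at the point
E_u = 0, E_v = 0, F_u = 0, F_v = 0, G_u = -5, G_v = 0
EG - F^2 = 25/4;  g^inv = (4/25) * [[25/4, 0], [0, 1]]
first-kind symbols [ij,l] = (1/2)(d_i g_jl + d_j g_il - d_l g_ij): [uu,u] = E_u/2 = 0, [uu,v] = F_u - E_v/2 = 0, [uv,u] = E_v/2 = 0, [uv,v] = G_u/2 = -5/2, [vv,u] = F_v - G_u/2 = 5/2, [vv,v] = G_v/2 = 0
Gamma^u_ij = (G*[ij,u] - F*[ij,v])/(EG - F^2), Gamma^v_ij = (E*[ij,v] - F*[ij,u])/(EG - F^2)
Gamma_uuu = 0, Gamma_uuv = 0, Gamma_uvv = 5/2, Gamma_vuu = 0, Gamma_vuv = -2/5, Gamma_vvv = 0
d^2u/dtau^2 = -(Gamma_uuu*(1)^2 + 2*Gamma_uuv*(1)*(2) + Gamma_uvv*(2)^2) = -10
d^2v/dtau^2 = -(Gamma_vuu*(1)^2 + 2*Gamma_vuv*(1)*(2) + Gamma_vvv*(2)^2) = 8/5


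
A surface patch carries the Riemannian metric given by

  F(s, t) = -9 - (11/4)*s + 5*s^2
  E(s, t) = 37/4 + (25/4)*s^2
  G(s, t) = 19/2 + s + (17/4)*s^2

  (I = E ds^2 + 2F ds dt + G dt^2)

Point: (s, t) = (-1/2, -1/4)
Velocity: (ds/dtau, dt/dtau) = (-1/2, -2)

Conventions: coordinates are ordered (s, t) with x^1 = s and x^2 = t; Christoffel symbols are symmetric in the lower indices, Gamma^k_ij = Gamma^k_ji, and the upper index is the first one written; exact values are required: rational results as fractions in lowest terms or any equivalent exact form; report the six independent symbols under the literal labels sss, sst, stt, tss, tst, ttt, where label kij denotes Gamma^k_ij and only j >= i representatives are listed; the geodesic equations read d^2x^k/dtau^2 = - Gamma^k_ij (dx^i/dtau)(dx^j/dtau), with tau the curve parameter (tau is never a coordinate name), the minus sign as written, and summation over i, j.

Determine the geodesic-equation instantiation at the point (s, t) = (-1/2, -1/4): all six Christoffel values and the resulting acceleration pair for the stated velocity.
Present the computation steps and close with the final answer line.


E = 173/16, F = -51/8, G = 161/16 at the point
E_s = -25/4, E_t = 0, F_s = -31/4, F_t = 0, G_s = -13/4, G_t = 0
EG - F^2 = 17449/256;  g^inv = (256/17449) * [[161/16, 51/8], [51/8, 173/16]]
first-kind symbols [ij,l] = (1/2)(d_i g_jl + d_j g_il - d_l g_ij): [ss,s] = E_s/2 = -25/8, [ss,t] = F_s - E_t/2 = -31/4, [st,s] = E_t/2 = 0, [st,t] = G_s/2 = -13/8, [tt,s] = F_t - G_s/2 = 13/8, [tt,t] = G_t/2 = 0
Gamma^s_ij = (G*[ij,s] - F*[ij,t])/(EG - F^2), Gamma^t_ij = (E*[ij,t] - F*[ij,s])/(EG - F^2)
Gamma_sss = -20698/17449, Gamma_sst = -2652/17449, Gamma_stt = 4186/17449, Gamma_tss = -26552/17449, Gamma_tst = -4498/17449, Gamma_ttt = 2652/17449
d^2s/dtau^2 = -(Gamma_sss*(-1/2)^2 + 2*Gamma_sst*(-1/2)*(-2) + Gamma_stt*(-2)^2) = -12531/34898
d^2t/dtau^2 = -(Gamma_tss*(-1/2)^2 + 2*Gamma_tst*(-1/2)*(-2) + Gamma_ttt*(-2)^2) = 5026/17449

Answer: Gamma_sss = -20698/17449, Gamma_sst = -2652/17449, Gamma_stt = 4186/17449, Gamma_tss = -26552/17449, Gamma_tst = -4498/17449, Gamma_ttt = 2652/17449; accelerations (d^2s/dtau^2, d^2t/dtau^2) = (-12531/34898, 5026/17449)


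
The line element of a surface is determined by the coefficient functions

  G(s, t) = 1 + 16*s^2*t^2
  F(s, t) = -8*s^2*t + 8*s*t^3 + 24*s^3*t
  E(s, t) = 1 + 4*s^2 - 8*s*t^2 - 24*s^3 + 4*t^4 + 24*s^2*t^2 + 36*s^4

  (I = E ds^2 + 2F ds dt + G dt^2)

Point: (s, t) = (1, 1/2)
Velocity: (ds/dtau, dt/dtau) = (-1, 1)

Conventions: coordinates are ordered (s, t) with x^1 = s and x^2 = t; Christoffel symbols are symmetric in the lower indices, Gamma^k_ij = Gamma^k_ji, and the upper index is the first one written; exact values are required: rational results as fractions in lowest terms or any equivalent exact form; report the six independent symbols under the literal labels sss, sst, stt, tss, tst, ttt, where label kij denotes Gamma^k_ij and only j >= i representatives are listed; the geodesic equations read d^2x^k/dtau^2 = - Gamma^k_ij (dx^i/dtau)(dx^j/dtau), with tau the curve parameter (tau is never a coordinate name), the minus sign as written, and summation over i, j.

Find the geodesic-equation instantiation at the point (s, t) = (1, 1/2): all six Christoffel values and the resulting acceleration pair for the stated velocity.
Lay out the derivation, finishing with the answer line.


E = 85/4, F = 9, G = 5 at the point
E_s = 90, E_t = 18, F_s = 29, F_t = 22, G_s = 8, G_t = 16
EG - F^2 = 101/4;  g^inv = (4/101) * [[5, -9], [-9, 85/4]]
first-kind symbols [ij,l] = (1/2)(d_i g_jl + d_j g_il - d_l g_ij): [ss,s] = E_s/2 = 45, [ss,t] = F_s - E_t/2 = 20, [st,s] = E_t/2 = 9, [st,t] = G_s/2 = 4, [tt,s] = F_t - G_s/2 = 18, [tt,t] = G_t/2 = 8
Gamma^s_ij = (G*[ij,s] - F*[ij,t])/(EG - F^2), Gamma^t_ij = (E*[ij,t] - F*[ij,s])/(EG - F^2)
Gamma_sss = 180/101, Gamma_sst = 36/101, Gamma_stt = 72/101, Gamma_tss = 80/101, Gamma_tst = 16/101, Gamma_ttt = 32/101
d^2s/dtau^2 = -(Gamma_sss*(-1)^2 + 2*Gamma_sst*(-1)*(1) + Gamma_stt*(1)^2) = -180/101
d^2t/dtau^2 = -(Gamma_tss*(-1)^2 + 2*Gamma_tst*(-1)*(1) + Gamma_ttt*(1)^2) = -80/101

Answer: Gamma_sss = 180/101, Gamma_sst = 36/101, Gamma_stt = 72/101, Gamma_tss = 80/101, Gamma_tst = 16/101, Gamma_ttt = 32/101; accelerations (d^2s/dtau^2, d^2t/dtau^2) = (-180/101, -80/101)


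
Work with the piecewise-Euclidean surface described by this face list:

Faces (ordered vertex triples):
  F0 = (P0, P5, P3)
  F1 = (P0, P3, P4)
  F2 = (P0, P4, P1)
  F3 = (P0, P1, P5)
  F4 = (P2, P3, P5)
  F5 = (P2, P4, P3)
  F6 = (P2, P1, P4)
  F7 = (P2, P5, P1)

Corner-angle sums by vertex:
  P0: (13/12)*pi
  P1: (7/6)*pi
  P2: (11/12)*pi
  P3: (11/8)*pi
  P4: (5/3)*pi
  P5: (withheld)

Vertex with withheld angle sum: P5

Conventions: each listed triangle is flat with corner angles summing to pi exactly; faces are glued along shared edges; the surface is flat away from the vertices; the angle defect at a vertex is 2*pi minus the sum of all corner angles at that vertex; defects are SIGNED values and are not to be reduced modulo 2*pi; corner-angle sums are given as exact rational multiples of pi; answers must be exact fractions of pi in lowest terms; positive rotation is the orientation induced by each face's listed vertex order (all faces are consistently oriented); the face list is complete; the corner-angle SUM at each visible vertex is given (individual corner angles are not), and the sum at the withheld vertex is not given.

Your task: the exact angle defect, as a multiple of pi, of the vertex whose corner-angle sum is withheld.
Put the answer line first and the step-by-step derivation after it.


Answer: defect(P5) = (5/24)*pi

V = 6, E = 12, F = 8; chi = V - E + F = 2
Gauss-Bonnet: total defect = 2*pi*chi = 4*pi; visible defects sum to (91/24)*pi


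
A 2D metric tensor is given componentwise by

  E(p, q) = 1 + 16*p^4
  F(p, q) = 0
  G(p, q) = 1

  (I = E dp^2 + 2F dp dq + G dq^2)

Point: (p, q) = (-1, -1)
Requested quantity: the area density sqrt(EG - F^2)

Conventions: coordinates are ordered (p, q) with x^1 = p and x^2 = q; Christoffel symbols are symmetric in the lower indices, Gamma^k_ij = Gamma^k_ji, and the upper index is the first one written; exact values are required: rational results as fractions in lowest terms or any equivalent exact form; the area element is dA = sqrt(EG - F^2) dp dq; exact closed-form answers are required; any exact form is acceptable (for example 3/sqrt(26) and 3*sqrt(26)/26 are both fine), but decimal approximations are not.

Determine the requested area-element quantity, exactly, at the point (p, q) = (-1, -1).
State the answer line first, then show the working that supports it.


Answer: sqrt(EG - F^2) = sqrt(17)

E = 17, F = 0, G = 1; EG - F^2 = 17


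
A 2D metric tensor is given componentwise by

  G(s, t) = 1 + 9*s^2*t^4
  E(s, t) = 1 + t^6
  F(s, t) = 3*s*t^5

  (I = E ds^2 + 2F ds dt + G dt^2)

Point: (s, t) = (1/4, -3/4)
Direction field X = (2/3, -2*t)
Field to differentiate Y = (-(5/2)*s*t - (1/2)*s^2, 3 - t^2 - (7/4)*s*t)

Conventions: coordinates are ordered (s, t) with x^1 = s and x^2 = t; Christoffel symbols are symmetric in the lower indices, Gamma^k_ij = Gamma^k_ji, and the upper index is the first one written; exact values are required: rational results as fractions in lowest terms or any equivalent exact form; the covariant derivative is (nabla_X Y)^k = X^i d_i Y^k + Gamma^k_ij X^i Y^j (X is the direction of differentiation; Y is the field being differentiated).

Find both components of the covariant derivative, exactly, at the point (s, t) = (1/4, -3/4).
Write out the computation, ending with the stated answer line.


E = 4825/4096, F = -729/4096, G = 4825/4096 at the point
E_s = 0, E_t = -729/512, F_s = -729/1024, F_t = 1215/1024, G_s = 729/512, G_t = -243/256
EG - F^2 = 2777/2048;  g^inv = (2048/2777) * [[4825/4096, 729/4096], [729/4096, 4825/4096]]
first-kind symbols [ij,l] = (1/2)(d_i g_jl + d_j g_il - d_l g_ij): [ss,s] = E_s/2 = 0, [ss,t] = F_s - E_t/2 = 0, [st,s] = E_t/2 = -729/1024, [st,t] = G_s/2 = 729/1024, [tt,s] = F_t - G_s/2 = 243/512, [tt,t] = G_t/2 = -243/512
Gamma^s_ij = (G*[ij,s] - F*[ij,t])/(EG - F^2), Gamma^t_ij = (E*[ij,t] - F*[ij,s])/(EG - F^2)
Gamma_sss = 0, Gamma_sst = -1458/2777, Gamma_stt = 972/2777, Gamma_tss = 0, Gamma_tst = 1458/2777, Gamma_ttt = -972/2777
X = (2/3, 3/2), Y = (7/16, 177/64) at the point

Answer: (nabla_X Y)^s = 76057/266592, (nabla_X Y)^t = 103495/44432


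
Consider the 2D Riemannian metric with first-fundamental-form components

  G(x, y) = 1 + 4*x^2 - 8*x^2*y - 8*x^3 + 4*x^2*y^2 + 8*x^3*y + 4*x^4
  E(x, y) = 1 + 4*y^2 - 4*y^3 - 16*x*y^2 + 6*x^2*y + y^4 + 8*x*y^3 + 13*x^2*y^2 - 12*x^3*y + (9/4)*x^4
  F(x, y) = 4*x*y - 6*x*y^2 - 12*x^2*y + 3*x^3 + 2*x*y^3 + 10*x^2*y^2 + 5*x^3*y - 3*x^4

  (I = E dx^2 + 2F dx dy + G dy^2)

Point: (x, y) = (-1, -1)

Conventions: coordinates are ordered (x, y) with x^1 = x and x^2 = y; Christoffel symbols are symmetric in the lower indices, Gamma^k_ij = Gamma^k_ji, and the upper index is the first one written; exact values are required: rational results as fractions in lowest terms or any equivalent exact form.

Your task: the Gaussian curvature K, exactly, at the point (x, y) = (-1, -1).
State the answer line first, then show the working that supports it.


Answer: K = -992/72361

E = 125/4, F = 33, G = 37, EG - F^2 = 269/4 at the point
E_x = -11, E_y = -88, F_x = -50, F_y = -59, G_x = -96, G_y = -24
E_yy = 150, F_xy = 101, G_xx = 176
Apply the Brioschi formula K = (det M1 - det M2)/(EG - F^2)^2 over the derivative matrices of E, F, G.
M1 = [[-E_yy/2 + F_xy - G_xx/2, E_x/2, F_x - E_y/2], [F_y - G_x/2, E, F], [G_y/2, F, G]] = [[-62, -11/2, -6], [-11, 125/4, 33], [-12, 33, 37]]; det M1 = -4302
M2 = [[0, E_y/2, G_x/2], [E_y/2, E, F], [G_x/2, F, G]] = [[0, -44, -48], [-44, 125/4, 33], [-48, 33, 37]]; det M2 = -4240
det M1 - det M2 = -62; K = -62 / (269/4)^2 = -992/72361


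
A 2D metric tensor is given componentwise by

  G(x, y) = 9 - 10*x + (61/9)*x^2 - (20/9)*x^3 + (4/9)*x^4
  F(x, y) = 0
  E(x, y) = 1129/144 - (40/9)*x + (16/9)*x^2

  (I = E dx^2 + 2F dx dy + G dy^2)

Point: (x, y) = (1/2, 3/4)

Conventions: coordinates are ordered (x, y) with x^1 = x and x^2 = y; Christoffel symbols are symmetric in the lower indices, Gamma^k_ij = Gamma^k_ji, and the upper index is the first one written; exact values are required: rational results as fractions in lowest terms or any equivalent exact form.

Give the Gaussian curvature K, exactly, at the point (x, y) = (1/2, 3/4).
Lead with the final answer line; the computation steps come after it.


Answer: K = -5184/65863

E = 97/16, F = 0, G = 49/9, EG - F^2 = 4753/144 at the point
E_x = -8/3, E_y = 0, F_x = 0, F_y = 0, G_x = -14/3, G_y = 0
E_yy = 0, F_xy = 0, G_xx = 74/9
By Brioschi, K is (det M1 - det M2) divided by (EG - F^2) squared.
M1 = [[-E_yy/2 + F_xy - G_xx/2, E_x/2, F_x - E_y/2], [F_y - G_x/2, E, F], [G_y/2, F, G]] = [[-37/9, -4/3, 0], [7/3, 97/16, 0], [0, 0, 49/9]]; det M1 = -17101/144
M2 = [[0, E_y/2, G_x/2], [E_y/2, E, F], [G_x/2, F, G]] = [[0, 0, -7/3], [0, 97/16, 0], [-7/3, 0, 49/9]]; det M2 = -4753/144
det M1 - det M2 = -343/4; K = -343/4 / (4753/144)^2 = -5184/65863


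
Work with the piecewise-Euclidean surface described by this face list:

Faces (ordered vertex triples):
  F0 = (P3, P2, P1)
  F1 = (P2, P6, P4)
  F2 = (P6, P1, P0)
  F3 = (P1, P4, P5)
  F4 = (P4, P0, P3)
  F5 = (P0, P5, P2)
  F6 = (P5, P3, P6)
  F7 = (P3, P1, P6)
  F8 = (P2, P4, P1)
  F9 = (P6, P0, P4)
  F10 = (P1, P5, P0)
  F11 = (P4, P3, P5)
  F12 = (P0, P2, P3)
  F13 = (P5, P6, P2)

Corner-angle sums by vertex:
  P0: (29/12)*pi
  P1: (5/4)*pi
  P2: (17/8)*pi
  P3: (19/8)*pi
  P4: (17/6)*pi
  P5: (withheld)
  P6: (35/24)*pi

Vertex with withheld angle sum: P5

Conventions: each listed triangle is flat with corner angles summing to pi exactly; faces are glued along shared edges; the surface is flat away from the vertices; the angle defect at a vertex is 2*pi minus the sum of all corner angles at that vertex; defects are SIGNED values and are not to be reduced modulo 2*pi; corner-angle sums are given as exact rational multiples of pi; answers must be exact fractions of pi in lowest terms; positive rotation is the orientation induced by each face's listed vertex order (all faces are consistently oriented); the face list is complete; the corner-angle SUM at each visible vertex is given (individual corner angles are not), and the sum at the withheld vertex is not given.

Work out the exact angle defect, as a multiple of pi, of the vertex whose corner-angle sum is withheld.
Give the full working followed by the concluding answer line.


V = 7, E = 21, F = 14; chi = V - E + F = 0
Gauss-Bonnet: total defect = 2*pi*chi = 0; visible defects sum to (-11/24)*pi

Answer: defect(P5) = (11/24)*pi


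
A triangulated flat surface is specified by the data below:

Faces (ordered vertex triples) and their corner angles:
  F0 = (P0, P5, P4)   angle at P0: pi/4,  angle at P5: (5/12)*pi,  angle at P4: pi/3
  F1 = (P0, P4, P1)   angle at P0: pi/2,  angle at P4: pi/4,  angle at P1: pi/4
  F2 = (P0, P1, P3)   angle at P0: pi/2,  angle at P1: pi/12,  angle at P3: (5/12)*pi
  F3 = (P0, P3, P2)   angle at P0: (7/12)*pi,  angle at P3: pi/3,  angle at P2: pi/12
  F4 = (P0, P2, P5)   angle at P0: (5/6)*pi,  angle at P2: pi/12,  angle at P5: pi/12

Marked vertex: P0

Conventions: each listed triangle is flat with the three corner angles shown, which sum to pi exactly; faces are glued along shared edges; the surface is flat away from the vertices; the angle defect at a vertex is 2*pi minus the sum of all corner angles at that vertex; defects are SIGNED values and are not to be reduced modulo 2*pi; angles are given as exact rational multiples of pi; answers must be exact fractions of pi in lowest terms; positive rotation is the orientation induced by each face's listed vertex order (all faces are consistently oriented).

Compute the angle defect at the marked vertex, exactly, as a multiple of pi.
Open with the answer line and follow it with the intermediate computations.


Answer: defect(P0) = (-2/3)*pi

Sum of corner angles at P0: (8/3)*pi
defect = 2*pi - (8/3)*pi


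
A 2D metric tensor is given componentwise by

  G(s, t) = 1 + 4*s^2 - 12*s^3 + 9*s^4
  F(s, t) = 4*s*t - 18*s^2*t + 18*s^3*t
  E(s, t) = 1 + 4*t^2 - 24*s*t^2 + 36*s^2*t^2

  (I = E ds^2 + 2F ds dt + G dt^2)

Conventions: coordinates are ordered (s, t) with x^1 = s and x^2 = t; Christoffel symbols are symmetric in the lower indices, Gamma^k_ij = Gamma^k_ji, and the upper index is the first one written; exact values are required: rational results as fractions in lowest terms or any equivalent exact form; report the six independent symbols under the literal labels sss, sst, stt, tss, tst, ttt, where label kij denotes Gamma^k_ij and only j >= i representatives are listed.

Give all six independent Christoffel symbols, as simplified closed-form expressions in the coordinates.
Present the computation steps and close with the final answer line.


E = 1 + 4*t^2 - 24*s*t^2 + 36*s^2*t^2; F = 4*s*t - 18*s^2*t + 18*s^3*t; G = 1 + 4*s^2 - 12*s^3 + 9*s^4
Gamma^k_ij = (1/2) g^{kl} (d_i g_jl + d_j g_il - d_l g_ij), with g^inv = (1/(EG-F^2)) [[G, -F], [-F, E]]
first partials: E_s = -24*t^2 + 72*s*t^2, E_t = 8*t - 48*s*t + 72*s^2*t, F_s = 4*t - 36*s*t + 54*s^2*t, F_t = 4*s - 18*s^2 + 18*s^3, G_s = 8*s - 36*s^2 + 36*s^3, G_t = 0
D = EG - F^2 = 1 + 4*t^2 + 4*s^2 - 24*s*t^2 - 12*s^3 + 36*s^2*t^2 + 9*s^4
expanded: Gamma^s_ss = (G E_s - 2F F_s + F E_t)/(2D), Gamma^s_st = (G E_t - F G_s)/(2D), Gamma^s_tt = (2G F_t - G G_s - F G_t)/(2D), Gamma^t_ss = (2E F_s - E E_t - F E_s)/(2D), Gamma^t_st = (E G_s - F E_t)/(2D), Gamma^t_tt = (E G_t - 2F F_t + F G_s)/(2D); substitute and cancel common factors

Answer: Gamma_sss = (36*s*t^2 - 12*t^2)/(9*s^4 - 12*s^3 + 36*s^2*t^2 + 4*s^2 - 24*s*t^2 + 4*t^2 + 1), Gamma_sst = (36*s^2*t - 24*s*t + 4*t)/(9*s^4 - 12*s^3 + 36*s^2*t^2 + 4*s^2 - 24*s*t^2 + 4*t^2 + 1), Gamma_stt = 0, Gamma_tss = (18*s^2*t - 12*s*t)/(9*s^4 - 12*s^3 + 36*s^2*t^2 + 4*s^2 - 24*s*t^2 + 4*t^2 + 1), Gamma_tst = (18*s^3 - 18*s^2 + 4*s)/(9*s^4 - 12*s^3 + 36*s^2*t^2 + 4*s^2 - 24*s*t^2 + 4*t^2 + 1), Gamma_ttt = 0


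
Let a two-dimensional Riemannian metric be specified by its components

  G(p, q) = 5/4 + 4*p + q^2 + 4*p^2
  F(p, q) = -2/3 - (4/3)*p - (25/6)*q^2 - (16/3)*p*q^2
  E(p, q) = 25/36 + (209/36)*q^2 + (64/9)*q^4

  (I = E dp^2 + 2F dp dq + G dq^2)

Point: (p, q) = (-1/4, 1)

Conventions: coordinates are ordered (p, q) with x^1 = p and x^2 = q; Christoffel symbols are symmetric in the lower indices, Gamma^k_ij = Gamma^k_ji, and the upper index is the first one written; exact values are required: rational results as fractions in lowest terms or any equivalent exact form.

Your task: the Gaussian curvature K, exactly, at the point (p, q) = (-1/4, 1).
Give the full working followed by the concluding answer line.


E = 245/18, F = -19/6, G = 3/2, EG - F^2 = 187/18 at the point
E_p = 0, E_q = 721/18, F_p = -20/3, F_q = -17/3, G_p = 2, G_q = 2
E_qq = 1745/18, F_pq = -32/3, G_pp = 8
By Brioschi, K is (det M1 - det M2) divided by (EG - F^2) squared.
M1 = [[-E_qq/2 + F_pq - G_pp/2, E_p/2, F_p - E_q/2], [F_q - G_p/2, E, F], [G_q/2, F, G]] = [[-2273/36, 0, -961/36], [-20/3, 245/18, -19/6], [1, -19/6, 3/2]]; det M1 = -277393/324
M2 = [[0, E_q/2, G_p/2], [E_q/2, E, F], [G_p/2, F, G]] = [[0, 721/36, 1], [721/36, 245/18, -19/6], [1, -19/6, 3/2]]; det M2 = -213731/288
det M1 - det M2 = -295565/2592; K = -295565/2592 / (187/18)^2 = -295565/279752

Answer: K = -295565/279752


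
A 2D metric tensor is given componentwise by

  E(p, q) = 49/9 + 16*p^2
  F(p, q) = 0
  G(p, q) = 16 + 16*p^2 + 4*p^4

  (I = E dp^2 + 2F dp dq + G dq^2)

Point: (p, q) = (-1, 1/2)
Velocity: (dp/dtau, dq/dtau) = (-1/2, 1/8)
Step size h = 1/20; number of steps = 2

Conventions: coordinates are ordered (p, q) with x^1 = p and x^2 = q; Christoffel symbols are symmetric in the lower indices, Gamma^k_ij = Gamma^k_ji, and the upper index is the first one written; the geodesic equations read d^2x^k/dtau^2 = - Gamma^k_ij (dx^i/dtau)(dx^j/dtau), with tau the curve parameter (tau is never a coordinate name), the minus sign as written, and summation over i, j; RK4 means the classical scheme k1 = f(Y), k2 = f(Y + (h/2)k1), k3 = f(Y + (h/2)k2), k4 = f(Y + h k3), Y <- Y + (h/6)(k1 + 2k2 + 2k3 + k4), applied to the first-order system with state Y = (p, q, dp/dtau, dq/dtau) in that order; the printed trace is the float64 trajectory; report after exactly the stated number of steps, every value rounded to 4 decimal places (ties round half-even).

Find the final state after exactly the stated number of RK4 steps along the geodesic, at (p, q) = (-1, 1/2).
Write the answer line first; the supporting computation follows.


Answer: p = -1.0492, q = 0.5121, dp/dtau = -0.4838, dq/dtau = 0.1170

f(Y) = (dp/dtau, dq/dtau, -Gamma^p_ij Y'^i Y'^j, -Gamma^q_ij Y'^i Y'^j) with the Gammas evaluated at the stage position; h = 0.050000; intermediate values shown to 6 dp
step 0: p = -1.0000, q = 0.5000, dp/dtau = -0.5000, dq/dtau = 0.1250
step 1:
  k1: at (p, q) = (-1.000000, 0.500000), (dp/dtau, dq/dtau) = (-0.500000, 0.125000); Gamma_ppp = -0.746114, Gamma_ppq = 0.000000, Gamma_pqq = 1.119171, Gamma_qpp = 0.000000, Gamma_qpq = -0.666667, Gamma_qqq = 0.000000; k1 = (-0.500000, 0.125000, 0.169041, -0.083333)
  k2: at (p, q) = (-1.012500, 0.503125), (dp/dtau, dq/dtau) = (-0.495774, 0.122917); Gamma_ppp = -0.741522, Gamma_ppq = 0.000000, Gamma_pqq = 1.121611, Gamma_qpp = 0.000000, Gamma_qpq = -0.669387, Gamma_qqq = 0.000000; k2 = (-0.495774, 0.122917, 0.165314, -0.081583)
  k3: at (p, q) = (-1.012394, 0.503073), (dp/dtau, dq/dtau) = (-0.495867, 0.122960); Gamma_ppp = -0.741561, Gamma_ppq = 0.000000, Gamma_pqq = 1.121590, Gamma_qpp = 0.000000, Gamma_qpq = -0.669364, Gamma_qqq = 0.000000; k3 = (-0.495867, 0.122960, 0.165381, -0.081625)
  k4: at (p, q) = (-1.024793, 0.506148), (dp/dtau, dq/dtau) = (-0.491731, 0.120919); Gamma_ppp = -0.737007, Gamma_ppq = 0.000000, Gamma_pqq = 1.124010, Gamma_qpp = 0.000000, Gamma_qpq = -0.671951, Gamma_qqq = 0.000000; k4 = (-0.491731, 0.120919, 0.161773, -0.079908)
  Y <- Y + (h/6)(k1 + 2k2 + 2k3 + k4): p = -1.0248, q = 0.5061, dp/dtau = -0.4917, dq/dtau = 0.1209
step 2:
  k1: at (p, q) = (-1.024792, 0.506147), (dp/dtau, dq/dtau) = (-0.491732, 0.120920); Gamma_ppp = -0.737008, Gamma_ppq = 0.000000, Gamma_pqq = 1.124010, Gamma_qpp = 0.000000, Gamma_qpq = -0.671951, Gamma_qqq = 0.000000; k1 = (-0.491732, 0.120920, 0.161774, -0.079908)
  k2: at (p, q) = (-1.037085, 0.509170), (dp/dtau, dq/dtau) = (-0.487687, 0.118922); Gamma_ppp = -0.732496, Gamma_ppq = 0.000000, Gamma_pqq = 1.126413, Gamma_qpp = 0.000000, Gamma_qpq = -0.674407, Gamma_qqq = 0.000000; k2 = (-0.487687, 0.118922, 0.158286, -0.078227)
  k3: at (p, q) = (-1.036984, 0.509120), (dp/dtau, dq/dtau) = (-0.487774, 0.118964); Gamma_ppp = -0.732533, Gamma_ppq = 0.000000, Gamma_pqq = 1.126393, Gamma_qpp = 0.000000, Gamma_qpq = -0.674387, Gamma_qqq = 0.000000; k3 = (-0.487774, 0.118964, 0.158346, -0.078266)
  k4: at (p, q) = (-1.049181, 0.512095), (dp/dtau, dq/dtau) = (-0.483814, 0.117006); Gamma_ppp = -0.728063, Gamma_ppq = 0.000000, Gamma_pqq = 1.128781, Gamma_qpp = 0.000000, Gamma_qpq = -0.676720, Gamma_qqq = 0.000000; k4 = (-0.483814, 0.117006, 0.154969, -0.076617)
  Y <- Y + (h/6)(k1 + 2k2 + 2k3 + k4): p = -1.0492, q = 0.5121, dp/dtau = -0.4838, dq/dtau = 0.1170


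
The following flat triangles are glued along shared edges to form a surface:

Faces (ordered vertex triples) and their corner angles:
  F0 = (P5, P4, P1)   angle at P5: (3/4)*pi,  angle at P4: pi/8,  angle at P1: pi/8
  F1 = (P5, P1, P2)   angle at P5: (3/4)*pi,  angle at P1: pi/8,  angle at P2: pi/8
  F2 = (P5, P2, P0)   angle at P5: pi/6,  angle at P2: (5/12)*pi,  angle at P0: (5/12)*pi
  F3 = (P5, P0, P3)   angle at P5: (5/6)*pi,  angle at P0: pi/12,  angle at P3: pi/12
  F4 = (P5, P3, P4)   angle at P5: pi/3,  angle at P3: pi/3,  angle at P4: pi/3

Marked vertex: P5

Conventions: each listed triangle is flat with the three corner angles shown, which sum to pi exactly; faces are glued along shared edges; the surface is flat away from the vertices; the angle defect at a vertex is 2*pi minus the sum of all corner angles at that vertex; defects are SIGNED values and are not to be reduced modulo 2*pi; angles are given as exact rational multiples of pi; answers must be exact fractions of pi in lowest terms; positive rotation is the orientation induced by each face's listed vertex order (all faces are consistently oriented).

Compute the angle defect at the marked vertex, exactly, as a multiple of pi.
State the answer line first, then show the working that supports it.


Answer: defect(P5) = (-5/6)*pi

Sum of corner angles at P5: (17/6)*pi
defect = 2*pi - (17/6)*pi


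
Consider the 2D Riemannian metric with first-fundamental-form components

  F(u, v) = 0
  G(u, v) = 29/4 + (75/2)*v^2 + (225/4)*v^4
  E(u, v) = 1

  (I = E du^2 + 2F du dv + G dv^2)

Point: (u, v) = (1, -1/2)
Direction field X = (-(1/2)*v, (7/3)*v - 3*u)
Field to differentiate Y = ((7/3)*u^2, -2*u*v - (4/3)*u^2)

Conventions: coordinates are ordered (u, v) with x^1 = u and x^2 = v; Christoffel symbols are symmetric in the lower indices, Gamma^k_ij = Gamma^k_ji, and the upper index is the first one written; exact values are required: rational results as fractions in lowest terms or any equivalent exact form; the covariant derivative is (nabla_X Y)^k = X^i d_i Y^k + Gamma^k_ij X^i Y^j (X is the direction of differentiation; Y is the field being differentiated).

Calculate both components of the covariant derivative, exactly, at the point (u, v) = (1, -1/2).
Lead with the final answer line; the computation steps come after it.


Answer: (nabla_X Y)^u = 7/6, (nabla_X Y)^v = 87455/15468

E = 1, F = 0, G = 1289/64 at the point
E_u = 0, E_v = 0, F_u = 0, F_v = 0, G_u = 0, G_v = -525/8
EG - F^2 = 1289/64;  g^inv = (64/1289) * [[1289/64, 0], [0, 1]]
first-kind symbols [ij,l] = (1/2)(d_i g_jl + d_j g_il - d_l g_ij): [uu,u] = E_u/2 = 0, [uu,v] = F_u - E_v/2 = 0, [uv,u] = E_v/2 = 0, [uv,v] = G_u/2 = 0, [vv,u] = F_v - G_u/2 = 0, [vv,v] = G_v/2 = -525/16
Gamma^u_ij = (G*[ij,u] - F*[ij,v])/(EG - F^2), Gamma^v_ij = (E*[ij,v] - F*[ij,u])/(EG - F^2)
Gamma_uuu = 0, Gamma_uuv = 0, Gamma_uvv = 0, Gamma_vuu = 0, Gamma_vuv = 0, Gamma_vvv = -2100/1289
X = (1/4, -25/6), Y = (7/3, -1/3) at the point


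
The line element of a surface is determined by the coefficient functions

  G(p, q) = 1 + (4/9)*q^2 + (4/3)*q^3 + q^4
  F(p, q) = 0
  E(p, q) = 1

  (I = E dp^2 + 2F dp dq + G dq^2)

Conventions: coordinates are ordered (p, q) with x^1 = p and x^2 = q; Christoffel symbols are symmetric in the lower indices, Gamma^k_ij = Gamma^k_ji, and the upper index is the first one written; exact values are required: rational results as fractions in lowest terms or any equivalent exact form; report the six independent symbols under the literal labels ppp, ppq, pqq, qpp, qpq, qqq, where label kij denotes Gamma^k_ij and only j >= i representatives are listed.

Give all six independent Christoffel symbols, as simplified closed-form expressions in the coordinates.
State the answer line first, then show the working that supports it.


Answer: Gamma_ppp = 0, Gamma_ppq = 0, Gamma_pqq = 0, Gamma_qpp = 0, Gamma_qpq = 0, Gamma_qqq = (18*q^3 + 18*q^2 + 4*q)/(9*q^4 + 12*q^3 + 4*q^2 + 9)

E = 1; F = 0; G = 1 + (4/9)*q^2 + (4/3)*q^3 + q^4
Gamma^k_ij = (1/2) g^{kl} (d_i g_jl + d_j g_il - d_l g_ij), with g^inv = (1/(EG-F^2)) [[G, -F], [-F, E]]
first partials: E_p = 0, E_q = 0, F_p = 0, F_q = 0, G_p = 0, G_q = (8/9)*q + 4*q^2 + 4*q^3
D = EG - F^2 = 1 + (4/9)*q^2 + (4/3)*q^3 + q^4
expanded: Gamma^p_pp = (G E_p - 2F F_p + F E_q)/(2D), Gamma^p_pq = (G E_q - F G_p)/(2D), Gamma^p_qq = (2G F_q - G G_p - F G_q)/(2D), Gamma^q_pp = (2E F_p - E E_q - F E_p)/(2D), Gamma^q_pq = (E G_p - F E_q)/(2D), Gamma^q_qq = (E G_q - 2F F_q + F G_p)/(2D); substitute and cancel common factors
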